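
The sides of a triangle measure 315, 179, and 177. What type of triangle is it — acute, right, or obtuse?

Compare the square of the longest side to the sum of squares of the other two: 177² + 179² = 63370 < 99225 = 315².

obtuse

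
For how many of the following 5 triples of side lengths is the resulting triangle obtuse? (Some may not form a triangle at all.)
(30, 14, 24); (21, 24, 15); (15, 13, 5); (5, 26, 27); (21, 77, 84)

(30,14,24): 14²+24² = 772 < 900 = 30² → obtuse
(21,24,15): 15²+21² = 666 > 576 = 24² → acute
(15,13,5): 5²+13² = 194 < 225 = 15² → obtuse
(5,26,27): 5²+26² = 701 < 729 = 27² → obtuse
(21,77,84): 21²+77² = 6370 < 7056 = 84² → obtuse
4 of the 5 are obtuse.

4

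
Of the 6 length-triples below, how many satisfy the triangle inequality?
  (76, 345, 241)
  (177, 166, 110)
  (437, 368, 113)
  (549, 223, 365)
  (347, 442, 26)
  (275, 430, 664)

4

(76,241,345): 76+241 ≤ 345 → not valid
(110,166,177): 110+166 > 177 → valid
(113,368,437): 113+368 > 437 → valid
(223,365,549): 223+365 > 549 → valid
(26,347,442): 26+347 ≤ 442 → not valid
(275,430,664): 275+430 > 664 → valid
4 of the 6 triples form a triangle.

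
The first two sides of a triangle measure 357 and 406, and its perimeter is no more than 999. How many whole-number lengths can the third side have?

Triangle inequality: 49 < x < 763. Perimeter ≤ 999 gives x ≤ 999 − 357 − 406 = 236.
So 49 < x ≤ 236; integers 50 through 236: 187 values.

187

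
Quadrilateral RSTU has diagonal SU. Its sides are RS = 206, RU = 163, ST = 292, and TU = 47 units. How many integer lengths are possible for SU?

From triangle RSU: 43 < SU < 369.
From triangle TSU: 245 < SU < 339.
Intersection: 245 < SU < 339, so integers 246 through 338: 93 values.

93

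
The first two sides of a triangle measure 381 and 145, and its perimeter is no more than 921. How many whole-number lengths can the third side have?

Triangle inequality: 236 < x < 526. Perimeter ≤ 921 gives x ≤ 921 − 381 − 145 = 395.
So 236 < x ≤ 395; integers 237 through 395: 159 values.

159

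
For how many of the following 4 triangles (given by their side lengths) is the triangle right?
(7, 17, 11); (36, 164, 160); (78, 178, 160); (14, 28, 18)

2

(7,17,11): 7²+11² = 170 < 289 = 17² → obtuse
(36,164,160): 36²+160² = 26896 = 164² → right
(78,178,160): 78²+160² = 31684 = 178² → right
(14,28,18): 14²+18² = 520 < 784 = 28² → obtuse
2 of the 4 are right.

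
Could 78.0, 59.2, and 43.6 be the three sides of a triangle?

Yes

The longest side is 78.0, and the other two sum to 102.8.
Since 102.8 > 78.0, the triangle inequality holds.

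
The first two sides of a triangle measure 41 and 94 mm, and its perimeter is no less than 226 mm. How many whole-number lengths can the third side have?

44

Triangle inequality: 53 < x < 135. Perimeter ≥ 226 gives x ≥ 226 − 41 − 94 = 91.
So 91 ≤ x < 135; integers 91 through 134: 44 values.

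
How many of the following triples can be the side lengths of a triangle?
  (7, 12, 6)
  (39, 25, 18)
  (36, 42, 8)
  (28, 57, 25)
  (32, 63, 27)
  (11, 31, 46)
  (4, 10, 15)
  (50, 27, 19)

(6,7,12): 6+7 > 12 → valid
(18,25,39): 18+25 > 39 → valid
(8,36,42): 8+36 > 42 → valid
(25,28,57): 25+28 ≤ 57 → not valid
(27,32,63): 27+32 ≤ 63 → not valid
(11,31,46): 11+31 ≤ 46 → not valid
(4,10,15): 4+10 ≤ 15 → not valid
(19,27,50): 19+27 ≤ 50 → not valid
3 of the 8 triples form a triangle.

3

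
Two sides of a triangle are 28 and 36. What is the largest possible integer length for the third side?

The third side must be strictly less than 28 + 36 = 64.
The largest integer below 64 is 63.

63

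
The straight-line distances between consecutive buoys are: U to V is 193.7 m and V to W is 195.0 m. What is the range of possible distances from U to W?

By the triangle inequality, |193.7 − 195.0| ≤ UW ≤ 193.7 + 195.0.

1.3 ≤ UW ≤ 388.7 m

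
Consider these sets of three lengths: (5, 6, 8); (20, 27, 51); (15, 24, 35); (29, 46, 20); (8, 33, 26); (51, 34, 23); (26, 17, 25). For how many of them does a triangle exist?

6

(5,6,8): 5+6 > 8 → valid
(20,27,51): 20+27 ≤ 51 → not valid
(15,24,35): 15+24 > 35 → valid
(20,29,46): 20+29 > 46 → valid
(8,26,33): 8+26 > 33 → valid
(23,34,51): 23+34 > 51 → valid
(17,25,26): 17+25 > 26 → valid
6 of the 7 triples form a triangle.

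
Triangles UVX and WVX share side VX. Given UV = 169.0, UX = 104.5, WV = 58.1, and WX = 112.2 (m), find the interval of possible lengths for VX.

From triangle UVX: |169.0 − 104.5| < VX < 169.0 + 104.5, i.e. 64.5 < VX < 273.5.
From triangle WVX: 54.1 < VX < 170.3.
Both must hold, so VX lies in the intersection.

64.5 < VX < 170.3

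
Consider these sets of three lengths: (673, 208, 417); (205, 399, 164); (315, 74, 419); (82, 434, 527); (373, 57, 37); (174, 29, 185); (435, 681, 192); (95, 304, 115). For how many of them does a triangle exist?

(208,417,673): 208+417 ≤ 673 → not valid
(164,205,399): 164+205 ≤ 399 → not valid
(74,315,419): 74+315 ≤ 419 → not valid
(82,434,527): 82+434 ≤ 527 → not valid
(37,57,373): 37+57 ≤ 373 → not valid
(29,174,185): 29+174 > 185 → valid
(192,435,681): 192+435 ≤ 681 → not valid
(95,115,304): 95+115 ≤ 304 → not valid
1 of the 8 triples forms a triangle.

1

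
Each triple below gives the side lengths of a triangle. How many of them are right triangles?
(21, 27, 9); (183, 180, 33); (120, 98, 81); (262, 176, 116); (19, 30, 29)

(21,27,9): 9²+21² = 522 < 729 = 27² → obtuse
(183,180,33): 33²+180² = 33489 = 183² → right
(120,98,81): 81²+98² = 16165 > 14400 = 120² → acute
(262,176,116): 116²+176² = 44432 < 68644 = 262² → obtuse
(19,30,29): 19²+29² = 1202 > 900 = 30² → acute
1 of the 5 is right.

1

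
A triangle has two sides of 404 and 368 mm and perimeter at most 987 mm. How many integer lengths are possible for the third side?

Triangle inequality: 36 < x < 772. Perimeter ≤ 987 gives x ≤ 987 − 404 − 368 = 215.
So 36 < x ≤ 215; integers 37 through 215: 179 values.

179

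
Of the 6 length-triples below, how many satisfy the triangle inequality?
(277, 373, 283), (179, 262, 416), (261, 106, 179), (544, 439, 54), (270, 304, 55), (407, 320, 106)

5

(277,283,373): 277+283 > 373 → valid
(179,262,416): 179+262 > 416 → valid
(106,179,261): 106+179 > 261 → valid
(54,439,544): 54+439 ≤ 544 → not valid
(55,270,304): 55+270 > 304 → valid
(106,320,407): 106+320 > 407 → valid
5 of the 6 triples form a triangle.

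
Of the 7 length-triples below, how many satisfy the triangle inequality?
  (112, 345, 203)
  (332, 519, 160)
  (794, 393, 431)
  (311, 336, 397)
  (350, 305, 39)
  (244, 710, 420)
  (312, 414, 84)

(112,203,345): 112+203 ≤ 345 → not valid
(160,332,519): 160+332 ≤ 519 → not valid
(393,431,794): 393+431 > 794 → valid
(311,336,397): 311+336 > 397 → valid
(39,305,350): 39+305 ≤ 350 → not valid
(244,420,710): 244+420 ≤ 710 → not valid
(84,312,414): 84+312 ≤ 414 → not valid
2 of the 7 triples form a triangle.

2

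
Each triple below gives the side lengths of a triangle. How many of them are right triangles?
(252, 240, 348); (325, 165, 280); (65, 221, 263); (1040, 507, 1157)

3

(252,240,348): 240²+252² = 121104 = 348² → right
(325,165,280): 165²+280² = 105625 = 325² → right
(65,221,263): 65²+221² = 53066 < 69169 = 263² → obtuse
(1040,507,1157): 507²+1040² = 1338649 = 1157² → right
3 of the 4 are right.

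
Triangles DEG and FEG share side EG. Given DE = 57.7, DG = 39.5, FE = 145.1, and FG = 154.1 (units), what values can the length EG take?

From triangle DEG: |57.7 − 39.5| < EG < 57.7 + 39.5, i.e. 18.2 < EG < 97.2.
From triangle FEG: 9.0 < EG < 299.2.
Both must hold, so EG lies in the intersection.

18.2 < EG < 97.2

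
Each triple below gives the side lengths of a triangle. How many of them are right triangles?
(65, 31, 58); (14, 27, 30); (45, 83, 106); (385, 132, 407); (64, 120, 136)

(65,31,58): 31²+58² = 4325 > 4225 = 65² → acute
(14,27,30): 14²+27² = 925 > 900 = 30² → acute
(45,83,106): 45²+83² = 8914 < 11236 = 106² → obtuse
(385,132,407): 132²+385² = 165649 = 407² → right
(64,120,136): 64²+120² = 18496 = 136² → right
2 of the 5 are right.

2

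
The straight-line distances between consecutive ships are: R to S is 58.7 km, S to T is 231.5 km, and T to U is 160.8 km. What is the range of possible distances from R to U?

The maximum is all hops collinear in one direction: 58.7 + 231.5 + 160.8 = 451.0.
The longest hop is 231.5; the others sum to 219.5. Folding the others back against it leaves at least 231.5 − 219.5 = 12.0.

12.0 ≤ RU ≤ 451.0 km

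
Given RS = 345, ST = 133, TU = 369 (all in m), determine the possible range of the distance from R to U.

0 ≤ RU ≤ 847 m

The maximum is all hops collinear in one direction: 345 + 133 + 369 = 847.
The longest hop is 369; the others sum to 478. Since 369 ≤ 478, the path can fold back on itself completely, so the minimum distance is 0.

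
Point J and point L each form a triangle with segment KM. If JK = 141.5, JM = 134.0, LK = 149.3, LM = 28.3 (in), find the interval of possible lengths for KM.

From triangle JKM: |141.5 − 134.0| < KM < 141.5 + 134.0, i.e. 7.5 < KM < 275.5.
From triangle LKM: 121.0 < KM < 177.6.
Both must hold, so KM lies in the intersection.

121.0 < KM < 177.6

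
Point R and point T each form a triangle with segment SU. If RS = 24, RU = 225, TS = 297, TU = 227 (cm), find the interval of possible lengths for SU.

From triangle RSU: |24 − 225| < SU < 24 + 225, i.e. 201 < SU < 249.
From triangle TSU: 70 < SU < 524.
Both must hold, so SU lies in the intersection.

201 < SU < 249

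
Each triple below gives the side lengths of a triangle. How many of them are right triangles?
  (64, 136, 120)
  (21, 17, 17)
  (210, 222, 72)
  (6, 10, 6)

2

(64,136,120): 64²+120² = 18496 = 136² → right
(21,17,17): 17²+17² = 578 > 441 = 21² → acute
(210,222,72): 72²+210² = 49284 = 222² → right
(6,10,6): 6²+6² = 72 < 100 = 10² → obtuse
2 of the 4 are right.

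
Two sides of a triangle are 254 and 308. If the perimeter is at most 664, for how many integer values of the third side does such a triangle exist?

48

Triangle inequality: 54 < x < 562. Perimeter ≤ 664 gives x ≤ 664 − 254 − 308 = 102.
So 54 < x ≤ 102; integers 55 through 102: 48 values.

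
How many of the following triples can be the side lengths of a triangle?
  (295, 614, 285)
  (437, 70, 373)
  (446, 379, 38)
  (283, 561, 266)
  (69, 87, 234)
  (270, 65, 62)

1

(285,295,614): 285+295 ≤ 614 → not valid
(70,373,437): 70+373 > 437 → valid
(38,379,446): 38+379 ≤ 446 → not valid
(266,283,561): 266+283 ≤ 561 → not valid
(69,87,234): 69+87 ≤ 234 → not valid
(62,65,270): 62+65 ≤ 270 → not valid
1 of the 6 triples forms a triangle.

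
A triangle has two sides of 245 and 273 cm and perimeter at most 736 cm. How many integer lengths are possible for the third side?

Triangle inequality: 28 < x < 518. Perimeter ≤ 736 gives x ≤ 736 − 245 − 273 = 218.
So 28 < x ≤ 218; integers 29 through 218: 190 values.

190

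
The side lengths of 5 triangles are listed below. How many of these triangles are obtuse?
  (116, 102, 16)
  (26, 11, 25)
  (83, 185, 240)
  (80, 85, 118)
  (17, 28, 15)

(116,102,16): 16²+102² = 10660 < 13456 = 116² → obtuse
(26,11,25): 11²+25² = 746 > 676 = 26² → acute
(83,185,240): 83²+185² = 41114 < 57600 = 240² → obtuse
(80,85,118): 80²+85² = 13625 < 13924 = 118² → obtuse
(17,28,15): 15²+17² = 514 < 784 = 28² → obtuse
4 of the 5 are obtuse.

4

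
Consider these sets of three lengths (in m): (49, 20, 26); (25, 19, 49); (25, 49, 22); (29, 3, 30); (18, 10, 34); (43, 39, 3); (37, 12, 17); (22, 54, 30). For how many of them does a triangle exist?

(20,26,49): 20+26 ≤ 49 → not valid
(19,25,49): 19+25 ≤ 49 → not valid
(22,25,49): 22+25 ≤ 49 → not valid
(3,29,30): 3+29 > 30 → valid
(10,18,34): 10+18 ≤ 34 → not valid
(3,39,43): 3+39 ≤ 43 → not valid
(12,17,37): 12+17 ≤ 37 → not valid
(22,30,54): 22+30 ≤ 54 → not valid
1 of the 8 triples forms a triangle.

1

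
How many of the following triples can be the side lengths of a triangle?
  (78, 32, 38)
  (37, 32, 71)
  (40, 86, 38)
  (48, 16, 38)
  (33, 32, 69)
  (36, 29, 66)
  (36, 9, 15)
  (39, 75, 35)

1

(32,38,78): 32+38 ≤ 78 → not valid
(32,37,71): 32+37 ≤ 71 → not valid
(38,40,86): 38+40 ≤ 86 → not valid
(16,38,48): 16+38 > 48 → valid
(32,33,69): 32+33 ≤ 69 → not valid
(29,36,66): 29+36 ≤ 66 → not valid
(9,15,36): 9+15 ≤ 36 → not valid
(35,39,75): 35+39 ≤ 75 → not valid
1 of the 8 triples forms a triangle.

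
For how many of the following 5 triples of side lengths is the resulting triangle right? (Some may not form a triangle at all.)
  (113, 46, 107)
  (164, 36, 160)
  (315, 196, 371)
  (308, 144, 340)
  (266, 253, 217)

(113,46,107): 46²+107² = 13565 > 12769 = 113² → acute
(164,36,160): 36²+160² = 26896 = 164² → right
(315,196,371): 196²+315² = 137641 = 371² → right
(308,144,340): 144²+308² = 115600 = 340² → right
(266,253,217): 217²+253² = 111098 > 70756 = 266² → acute
3 of the 5 are right.

3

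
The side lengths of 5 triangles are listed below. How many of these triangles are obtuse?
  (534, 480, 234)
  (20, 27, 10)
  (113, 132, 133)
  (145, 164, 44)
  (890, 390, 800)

(534,480,234): 234²+480² = 285156 = 534² → right
(20,27,10): 10²+20² = 500 < 729 = 27² → obtuse
(113,132,133): 113²+132² = 30193 > 17689 = 133² → acute
(145,164,44): 44²+145² = 22961 < 26896 = 164² → obtuse
(890,390,800): 390²+800² = 792100 = 890² → right
2 of the 5 are obtuse.

2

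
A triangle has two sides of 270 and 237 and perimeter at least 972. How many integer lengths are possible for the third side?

Triangle inequality: 33 < x < 507. Perimeter ≥ 972 gives x ≥ 972 − 270 − 237 = 465.
So 465 ≤ x < 507; integers 465 through 506: 42 values.

42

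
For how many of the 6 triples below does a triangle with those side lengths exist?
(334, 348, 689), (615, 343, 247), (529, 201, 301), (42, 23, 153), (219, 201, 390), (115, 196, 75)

1

(334,348,689): 334+348 ≤ 689 → not valid
(247,343,615): 247+343 ≤ 615 → not valid
(201,301,529): 201+301 ≤ 529 → not valid
(23,42,153): 23+42 ≤ 153 → not valid
(201,219,390): 201+219 > 390 → valid
(75,115,196): 75+115 ≤ 196 → not valid
1 of the 6 triples forms a triangle.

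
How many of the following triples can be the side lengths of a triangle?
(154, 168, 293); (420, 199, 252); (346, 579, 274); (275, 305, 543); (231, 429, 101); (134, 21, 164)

4

(154,168,293): 154+168 > 293 → valid
(199,252,420): 199+252 > 420 → valid
(274,346,579): 274+346 > 579 → valid
(275,305,543): 275+305 > 543 → valid
(101,231,429): 101+231 ≤ 429 → not valid
(21,134,164): 21+134 ≤ 164 → not valid
4 of the 6 triples form a triangle.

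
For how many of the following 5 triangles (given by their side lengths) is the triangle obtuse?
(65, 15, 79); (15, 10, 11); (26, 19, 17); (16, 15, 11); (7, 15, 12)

4

(65,15,79): 15²+65² = 4450 < 6241 = 79² → obtuse
(15,10,11): 10²+11² = 221 < 225 = 15² → obtuse
(26,19,17): 17²+19² = 650 < 676 = 26² → obtuse
(16,15,11): 11²+15² = 346 > 256 = 16² → acute
(7,15,12): 7²+12² = 193 < 225 = 15² → obtuse
4 of the 5 are obtuse.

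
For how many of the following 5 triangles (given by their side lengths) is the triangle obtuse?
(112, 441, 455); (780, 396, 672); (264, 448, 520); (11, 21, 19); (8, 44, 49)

1

(112,441,455): 112²+441² = 207025 = 455² → right
(780,396,672): 396²+672² = 608400 = 780² → right
(264,448,520): 264²+448² = 270400 = 520² → right
(11,21,19): 11²+19² = 482 > 441 = 21² → acute
(8,44,49): 8²+44² = 2000 < 2401 = 49² → obtuse
1 of the 5 is obtuse.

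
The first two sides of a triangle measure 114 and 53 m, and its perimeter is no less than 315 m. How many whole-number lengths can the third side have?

19

Triangle inequality: 61 < x < 167. Perimeter ≥ 315 gives x ≥ 315 − 114 − 53 = 148.
So 148 ≤ x < 167; integers 148 through 166: 19 values.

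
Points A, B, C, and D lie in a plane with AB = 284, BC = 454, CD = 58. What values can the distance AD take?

The maximum is all hops collinear in one direction: 284 + 454 + 58 = 796.
The longest hop is 454; the others sum to 342. Folding the others back against it leaves at least 454 − 342 = 112.

112 ≤ AD ≤ 796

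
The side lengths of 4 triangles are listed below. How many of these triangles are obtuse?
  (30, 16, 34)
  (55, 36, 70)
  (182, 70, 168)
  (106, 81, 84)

(30,16,34): 16²+30² = 1156 = 34² → right
(55,36,70): 36²+55² = 4321 < 4900 = 70² → obtuse
(182,70,168): 70²+168² = 33124 = 182² → right
(106,81,84): 81²+84² = 13617 > 11236 = 106² → acute
1 of the 4 is obtuse.

1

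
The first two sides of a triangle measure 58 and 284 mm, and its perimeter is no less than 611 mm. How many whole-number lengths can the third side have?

73

Triangle inequality: 226 < x < 342. Perimeter ≥ 611 gives x ≥ 611 − 58 − 284 = 269.
So 269 ≤ x < 342; integers 269 through 341: 73 values.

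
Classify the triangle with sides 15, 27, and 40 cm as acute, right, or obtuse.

Compare the square of the longest side to the sum of squares of the other two: 15² + 27² = 954 < 1600 = 40².

obtuse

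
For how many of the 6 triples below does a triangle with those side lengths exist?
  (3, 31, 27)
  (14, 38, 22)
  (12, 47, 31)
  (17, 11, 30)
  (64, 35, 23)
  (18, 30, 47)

(3,27,31): 3+27 ≤ 31 → not valid
(14,22,38): 14+22 ≤ 38 → not valid
(12,31,47): 12+31 ≤ 47 → not valid
(11,17,30): 11+17 ≤ 30 → not valid
(23,35,64): 23+35 ≤ 64 → not valid
(18,30,47): 18+30 > 47 → valid
1 of the 6 triples forms a triangle.

1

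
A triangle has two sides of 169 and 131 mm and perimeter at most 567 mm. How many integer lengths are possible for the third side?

Triangle inequality: 38 < x < 300. Perimeter ≤ 567 gives x ≤ 567 − 169 − 131 = 267.
So 38 < x ≤ 267; integers 39 through 267: 229 values.

229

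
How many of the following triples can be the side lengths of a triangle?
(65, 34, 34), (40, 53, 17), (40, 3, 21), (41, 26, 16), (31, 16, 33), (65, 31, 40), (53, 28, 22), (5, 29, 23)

5

(34,34,65): 34+34 > 65 → valid
(17,40,53): 17+40 > 53 → valid
(3,21,40): 3+21 ≤ 40 → not valid
(16,26,41): 16+26 > 41 → valid
(16,31,33): 16+31 > 33 → valid
(31,40,65): 31+40 > 65 → valid
(22,28,53): 22+28 ≤ 53 → not valid
(5,23,29): 5+23 ≤ 29 → not valid
5 of the 8 triples form a triangle.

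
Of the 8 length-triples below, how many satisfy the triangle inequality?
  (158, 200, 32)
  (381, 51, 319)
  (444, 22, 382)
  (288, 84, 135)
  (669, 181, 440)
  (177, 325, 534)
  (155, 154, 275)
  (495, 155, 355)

2

(32,158,200): 32+158 ≤ 200 → not valid
(51,319,381): 51+319 ≤ 381 → not valid
(22,382,444): 22+382 ≤ 444 → not valid
(84,135,288): 84+135 ≤ 288 → not valid
(181,440,669): 181+440 ≤ 669 → not valid
(177,325,534): 177+325 ≤ 534 → not valid
(154,155,275): 154+155 > 275 → valid
(155,355,495): 155+355 > 495 → valid
2 of the 8 triples form a triangle.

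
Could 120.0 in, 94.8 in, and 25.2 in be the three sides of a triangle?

The two shorter sides sum to 120.0, exactly equal to the longest side 120.0.
That gives only a degenerate (flat) triangle — the inequality must be strict.

No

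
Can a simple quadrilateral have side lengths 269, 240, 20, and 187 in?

A quadrilateral exists iff every side is shorter than the sum of the others — equivalently, the longest side is less than the sum of the rest.
Longest side 269 < 447 (sum of the remaining 3), so yes.

Yes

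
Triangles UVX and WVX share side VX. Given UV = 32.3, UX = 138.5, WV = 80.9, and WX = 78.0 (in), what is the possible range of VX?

From triangle UVX: |32.3 − 138.5| < VX < 32.3 + 138.5, i.e. 106.2 < VX < 170.8.
From triangle WVX: 2.9 < VX < 158.9.
Both must hold, so VX lies in the intersection.

106.2 < VX < 158.9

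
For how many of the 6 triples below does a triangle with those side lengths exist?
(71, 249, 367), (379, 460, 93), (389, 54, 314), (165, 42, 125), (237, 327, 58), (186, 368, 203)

3

(71,249,367): 71+249 ≤ 367 → not valid
(93,379,460): 93+379 > 460 → valid
(54,314,389): 54+314 ≤ 389 → not valid
(42,125,165): 42+125 > 165 → valid
(58,237,327): 58+237 ≤ 327 → not valid
(186,203,368): 186+203 > 368 → valid
3 of the 6 triples form a triangle.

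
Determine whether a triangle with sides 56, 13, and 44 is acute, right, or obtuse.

obtuse

Compare the square of the longest side to the sum of squares of the other two: 13² + 44² = 2105 < 3136 = 56².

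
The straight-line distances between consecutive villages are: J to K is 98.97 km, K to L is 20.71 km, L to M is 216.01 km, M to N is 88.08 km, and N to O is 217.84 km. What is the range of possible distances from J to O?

The maximum is all hops collinear in one direction: 98.97 + 20.71 + 216.01 + 88.08 + 217.84 = 641.61.
The longest hop is 217.84; the others sum to 423.77. Since 217.84 ≤ 423.77, the path can fold back on itself completely, so the minimum distance is 0.

0 ≤ JO ≤ 641.61 km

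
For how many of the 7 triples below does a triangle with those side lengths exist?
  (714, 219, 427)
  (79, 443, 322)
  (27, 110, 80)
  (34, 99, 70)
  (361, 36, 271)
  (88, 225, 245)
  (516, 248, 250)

(219,427,714): 219+427 ≤ 714 → not valid
(79,322,443): 79+322 ≤ 443 → not valid
(27,80,110): 27+80 ≤ 110 → not valid
(34,70,99): 34+70 > 99 → valid
(36,271,361): 36+271 ≤ 361 → not valid
(88,225,245): 88+225 > 245 → valid
(248,250,516): 248+250 ≤ 516 → not valid
2 of the 7 triples form a triangle.

2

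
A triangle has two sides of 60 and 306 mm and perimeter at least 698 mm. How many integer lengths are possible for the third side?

34

Triangle inequality: 246 < x < 366. Perimeter ≥ 698 gives x ≥ 698 − 60 − 306 = 332.
So 332 ≤ x < 366; integers 332 through 365: 34 values.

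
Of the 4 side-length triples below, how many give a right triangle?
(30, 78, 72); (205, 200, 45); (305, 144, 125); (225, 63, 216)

(30,78,72): 30²+72² = 6084 = 78² → right
(205,200,45): 45²+200² = 42025 = 205² → right
(305,144,125): 125+144 ≤ 305, not a triangle
(225,63,216): 63²+216² = 50625 = 225² → right
3 of the 4 are right.

3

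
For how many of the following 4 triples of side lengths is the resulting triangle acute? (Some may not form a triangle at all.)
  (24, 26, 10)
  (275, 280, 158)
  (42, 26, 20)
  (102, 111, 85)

2

(24,26,10): 10²+24² = 676 = 26² → right
(275,280,158): 158²+275² = 100589 > 78400 = 280² → acute
(42,26,20): 20²+26² = 1076 < 1764 = 42² → obtuse
(102,111,85): 85²+102² = 17629 > 12321 = 111² → acute
2 of the 4 are acute.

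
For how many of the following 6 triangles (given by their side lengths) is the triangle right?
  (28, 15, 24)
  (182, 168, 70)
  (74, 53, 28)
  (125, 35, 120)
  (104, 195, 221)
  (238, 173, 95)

(28,15,24): 15²+24² = 801 > 784 = 28² → acute
(182,168,70): 70²+168² = 33124 = 182² → right
(74,53,28): 28²+53² = 3593 < 5476 = 74² → obtuse
(125,35,120): 35²+120² = 15625 = 125² → right
(104,195,221): 104²+195² = 48841 = 221² → right
(238,173,95): 95²+173² = 38954 < 56644 = 238² → obtuse
3 of the 6 are right.

3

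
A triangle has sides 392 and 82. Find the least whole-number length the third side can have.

The third side must be strictly greater than |392 − 82| = 310.
The smallest integer above 310 is 311.

311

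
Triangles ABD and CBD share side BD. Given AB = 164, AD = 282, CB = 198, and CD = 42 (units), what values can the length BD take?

From triangle ABD: |164 − 282| < BD < 164 + 282, i.e. 118 < BD < 446.
From triangle CBD: 156 < BD < 240.
Both must hold, so BD lies in the intersection.

156 < BD < 240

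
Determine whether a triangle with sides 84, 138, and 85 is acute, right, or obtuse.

obtuse

Compare the square of the longest side to the sum of squares of the other two: 84² + 85² = 14281 < 19044 = 138².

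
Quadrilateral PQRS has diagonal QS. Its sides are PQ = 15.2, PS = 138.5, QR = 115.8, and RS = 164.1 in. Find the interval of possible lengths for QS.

From triangle PQS: |15.2 − 138.5| < QS < 15.2 + 138.5, i.e. 123.3 < QS < 153.7.
From triangle RQS: 48.3 < QS < 279.9.
Both must hold, so QS lies in the intersection.

123.3 < QS < 153.7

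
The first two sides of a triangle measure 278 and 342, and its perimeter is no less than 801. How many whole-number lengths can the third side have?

439

Triangle inequality: 64 < x < 620. Perimeter ≥ 801 gives x ≥ 801 − 278 − 342 = 181.
So 181 ≤ x < 620; integers 181 through 619: 439 values.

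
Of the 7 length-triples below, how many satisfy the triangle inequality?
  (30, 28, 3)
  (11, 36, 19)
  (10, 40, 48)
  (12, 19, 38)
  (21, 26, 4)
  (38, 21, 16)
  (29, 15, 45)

2

(3,28,30): 3+28 > 30 → valid
(11,19,36): 11+19 ≤ 36 → not valid
(10,40,48): 10+40 > 48 → valid
(12,19,38): 12+19 ≤ 38 → not valid
(4,21,26): 4+21 ≤ 26 → not valid
(16,21,38): 16+21 ≤ 38 → not valid
(15,29,45): 15+29 ≤ 45 → not valid
2 of the 7 triples form a triangle.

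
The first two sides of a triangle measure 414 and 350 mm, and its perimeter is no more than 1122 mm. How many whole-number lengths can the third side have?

294

Triangle inequality: 64 < x < 764. Perimeter ≤ 1122 gives x ≤ 1122 − 414 − 350 = 358.
So 64 < x ≤ 358; integers 65 through 358: 294 values.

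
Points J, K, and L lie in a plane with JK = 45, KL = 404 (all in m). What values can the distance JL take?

359 ≤ JL ≤ 449 m

By the triangle inequality, |45 − 404| ≤ JL ≤ 45 + 404.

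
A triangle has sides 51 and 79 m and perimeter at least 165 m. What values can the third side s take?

Triangle inequality alone gives 28 < s < 130.
The perimeter condition gives s ≥ 165 − 51 − 79 = 35.
Intersecting the two: 35 ≤ s < 130.

35 ≤ s < 130 m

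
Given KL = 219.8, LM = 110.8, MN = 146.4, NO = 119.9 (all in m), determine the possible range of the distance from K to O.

The maximum is all hops collinear in one direction: 219.8 + 110.8 + 146.4 + 119.9 = 596.9.
The longest hop is 219.8; the others sum to 377.1. Since 219.8 ≤ 377.1, the path can fold back on itself completely, so the minimum distance is 0.

0 ≤ KO ≤ 596.9 m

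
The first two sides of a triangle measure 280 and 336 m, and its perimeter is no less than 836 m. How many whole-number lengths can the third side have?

Triangle inequality: 56 < x < 616. Perimeter ≥ 836 gives x ≥ 836 − 280 − 336 = 220.
So 220 ≤ x < 616; integers 220 through 615: 396 values.

396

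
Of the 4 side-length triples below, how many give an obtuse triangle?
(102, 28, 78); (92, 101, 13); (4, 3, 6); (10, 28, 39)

3

(102,28,78): 28²+78² = 6868 < 10404 = 102² → obtuse
(92,101,13): 13²+92² = 8633 < 10201 = 101² → obtuse
(4,3,6): 3²+4² = 25 < 36 = 6² → obtuse
(10,28,39): 10+28 ≤ 39, not a triangle
3 of the 4 are obtuse.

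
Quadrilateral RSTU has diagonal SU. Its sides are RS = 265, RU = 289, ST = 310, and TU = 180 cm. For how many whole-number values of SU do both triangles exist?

From triangle RSU: 24 < SU < 554.
From triangle TSU: 130 < SU < 490.
Intersection: 130 < SU < 490, so integers 131 through 489: 359 values.

359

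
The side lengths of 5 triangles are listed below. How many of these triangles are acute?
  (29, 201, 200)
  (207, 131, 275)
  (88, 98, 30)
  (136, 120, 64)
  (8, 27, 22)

1

(29,201,200): 29²+200² = 40841 > 40401 = 201² → acute
(207,131,275): 131²+207² = 60010 < 75625 = 275² → obtuse
(88,98,30): 30²+88² = 8644 < 9604 = 98² → obtuse
(136,120,64): 64²+120² = 18496 = 136² → right
(8,27,22): 8²+22² = 548 < 729 = 27² → obtuse
1 of the 5 is acute.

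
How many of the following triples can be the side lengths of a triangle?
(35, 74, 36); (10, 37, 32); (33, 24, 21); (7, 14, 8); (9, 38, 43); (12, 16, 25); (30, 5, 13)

(35,36,74): 35+36 ≤ 74 → not valid
(10,32,37): 10+32 > 37 → valid
(21,24,33): 21+24 > 33 → valid
(7,8,14): 7+8 > 14 → valid
(9,38,43): 9+38 > 43 → valid
(12,16,25): 12+16 > 25 → valid
(5,13,30): 5+13 ≤ 30 → not valid
5 of the 7 triples form a triangle.

5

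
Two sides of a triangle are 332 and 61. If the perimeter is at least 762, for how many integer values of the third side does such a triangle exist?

24

Triangle inequality: 271 < x < 393. Perimeter ≥ 762 gives x ≥ 762 − 332 − 61 = 369.
So 369 ≤ x < 393; integers 369 through 392: 24 values.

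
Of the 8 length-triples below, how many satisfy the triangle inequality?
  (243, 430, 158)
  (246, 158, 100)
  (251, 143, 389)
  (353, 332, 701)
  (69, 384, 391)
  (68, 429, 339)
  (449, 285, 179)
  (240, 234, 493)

(158,243,430): 158+243 ≤ 430 → not valid
(100,158,246): 100+158 > 246 → valid
(143,251,389): 143+251 > 389 → valid
(332,353,701): 332+353 ≤ 701 → not valid
(69,384,391): 69+384 > 391 → valid
(68,339,429): 68+339 ≤ 429 → not valid
(179,285,449): 179+285 > 449 → valid
(234,240,493): 234+240 ≤ 493 → not valid
4 of the 8 triples form a triangle.

4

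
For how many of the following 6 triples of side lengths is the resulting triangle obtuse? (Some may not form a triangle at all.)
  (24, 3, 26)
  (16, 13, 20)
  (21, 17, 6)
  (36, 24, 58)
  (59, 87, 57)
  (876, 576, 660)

4

(24,3,26): 3²+24² = 585 < 676 = 26² → obtuse
(16,13,20): 13²+16² = 425 > 400 = 20² → acute
(21,17,6): 6²+17² = 325 < 441 = 21² → obtuse
(36,24,58): 24²+36² = 1872 < 3364 = 58² → obtuse
(59,87,57): 57²+59² = 6730 < 7569 = 87² → obtuse
(876,576,660): 576²+660² = 767376 = 876² → right
4 of the 6 are obtuse.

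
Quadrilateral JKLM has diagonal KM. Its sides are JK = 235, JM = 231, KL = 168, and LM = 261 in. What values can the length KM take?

93 < KM < 429

From triangle JKM: |235 − 231| < KM < 235 + 231, i.e. 4 < KM < 466.
From triangle LKM: 93 < KM < 429.
Both must hold, so KM lies in the intersection.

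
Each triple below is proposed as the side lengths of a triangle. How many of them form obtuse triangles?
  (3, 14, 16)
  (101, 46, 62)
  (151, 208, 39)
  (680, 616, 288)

2

(3,14,16): 3²+14² = 205 < 256 = 16² → obtuse
(101,46,62): 46²+62² = 5960 < 10201 = 101² → obtuse
(151,208,39): 39+151 ≤ 208, not a triangle
(680,616,288): 288²+616² = 462400 = 680² → right
2 of the 4 are obtuse.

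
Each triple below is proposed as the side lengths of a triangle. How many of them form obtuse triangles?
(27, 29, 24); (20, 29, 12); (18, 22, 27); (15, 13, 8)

1

(27,29,24): 24²+27² = 1305 > 841 = 29² → acute
(20,29,12): 12²+20² = 544 < 841 = 29² → obtuse
(18,22,27): 18²+22² = 808 > 729 = 27² → acute
(15,13,8): 8²+13² = 233 > 225 = 15² → acute
1 of the 4 is obtuse.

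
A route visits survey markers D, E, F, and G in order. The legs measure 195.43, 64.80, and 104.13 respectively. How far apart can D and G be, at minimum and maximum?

26.50 ≤ DG ≤ 364.36

The maximum is all hops collinear in one direction: 195.43 + 64.80 + 104.13 = 364.36.
The longest hop is 195.43; the others sum to 168.93. Folding the others back against it leaves at least 195.43 − 168.93 = 26.50.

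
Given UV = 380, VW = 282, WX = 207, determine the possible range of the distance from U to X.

0 ≤ UX ≤ 869

The maximum is all hops collinear in one direction: 380 + 282 + 207 = 869.
The longest hop is 380; the others sum to 489. Since 380 ≤ 489, the path can fold back on itself completely, so the minimum distance is 0.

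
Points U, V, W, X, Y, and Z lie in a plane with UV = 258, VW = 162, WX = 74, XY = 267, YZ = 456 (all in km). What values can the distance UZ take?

The maximum is all hops collinear in one direction: 258 + 162 + 74 + 267 + 456 = 1217.
The longest hop is 456; the others sum to 761. Since 456 ≤ 761, the path can fold back on itself completely, so the minimum distance is 0.

0 ≤ UZ ≤ 1217 km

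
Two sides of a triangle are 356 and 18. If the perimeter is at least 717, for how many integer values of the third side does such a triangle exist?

Triangle inequality: 338 < x < 374. Perimeter ≥ 717 gives x ≥ 717 − 356 − 18 = 343.
So 343 ≤ x < 374; integers 343 through 373: 31 values.

31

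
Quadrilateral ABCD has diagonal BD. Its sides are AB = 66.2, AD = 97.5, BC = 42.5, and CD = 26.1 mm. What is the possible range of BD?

From triangle ABD: |66.2 − 97.5| < BD < 66.2 + 97.5, i.e. 31.3 < BD < 163.7.
From triangle CBD: 16.4 < BD < 68.6.
Both must hold, so BD lies in the intersection.

31.3 < BD < 68.6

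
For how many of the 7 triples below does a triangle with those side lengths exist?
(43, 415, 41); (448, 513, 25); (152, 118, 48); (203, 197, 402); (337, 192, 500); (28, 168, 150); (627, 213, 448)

4

(41,43,415): 41+43 ≤ 415 → not valid
(25,448,513): 25+448 ≤ 513 → not valid
(48,118,152): 48+118 > 152 → valid
(197,203,402): 197+203 ≤ 402 → not valid
(192,337,500): 192+337 > 500 → valid
(28,150,168): 28+150 > 168 → valid
(213,448,627): 213+448 > 627 → valid
4 of the 7 triples form a triangle.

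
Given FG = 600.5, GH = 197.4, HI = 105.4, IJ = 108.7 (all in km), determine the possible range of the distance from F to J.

189.0 ≤ FJ ≤ 1012.0 km

The maximum is all hops collinear in one direction: 600.5 + 197.4 + 105.4 + 108.7 = 1012.0.
The longest hop is 600.5; the others sum to 411.5. Folding the others back against it leaves at least 600.5 − 411.5 = 189.0.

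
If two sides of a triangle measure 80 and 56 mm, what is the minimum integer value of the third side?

25

The third side must be strictly greater than |80 − 56| = 24.
The smallest integer above 24 is 25.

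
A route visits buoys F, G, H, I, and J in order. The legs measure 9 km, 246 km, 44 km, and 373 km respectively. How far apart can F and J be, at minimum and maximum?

74 ≤ FJ ≤ 672 km

The maximum is all hops collinear in one direction: 9 + 246 + 44 + 373 = 672.
The longest hop is 373; the others sum to 299. Folding the others back against it leaves at least 373 − 299 = 74.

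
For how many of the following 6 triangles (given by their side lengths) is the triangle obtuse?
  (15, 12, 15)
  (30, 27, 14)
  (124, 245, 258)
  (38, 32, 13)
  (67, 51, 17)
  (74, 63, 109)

3

(15,12,15): 12²+15² = 369 > 225 = 15² → acute
(30,27,14): 14²+27² = 925 > 900 = 30² → acute
(124,245,258): 124²+245² = 75401 > 66564 = 258² → acute
(38,32,13): 13²+32² = 1193 < 1444 = 38² → obtuse
(67,51,17): 17²+51² = 2890 < 4489 = 67² → obtuse
(74,63,109): 63²+74² = 9445 < 11881 = 109² → obtuse
3 of the 6 are obtuse.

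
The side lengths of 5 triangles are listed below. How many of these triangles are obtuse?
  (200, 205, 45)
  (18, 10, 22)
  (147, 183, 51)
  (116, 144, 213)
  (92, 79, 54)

(200,205,45): 45²+200² = 42025 = 205² → right
(18,10,22): 10²+18² = 424 < 484 = 22² → obtuse
(147,183,51): 51²+147² = 24210 < 33489 = 183² → obtuse
(116,144,213): 116²+144² = 34192 < 45369 = 213² → obtuse
(92,79,54): 54²+79² = 9157 > 8464 = 92² → acute
3 of the 5 are obtuse.

3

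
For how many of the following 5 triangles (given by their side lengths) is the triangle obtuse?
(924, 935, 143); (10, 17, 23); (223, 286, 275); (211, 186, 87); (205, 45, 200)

2

(924,935,143): 143²+924² = 874225 = 935² → right
(10,17,23): 10²+17² = 389 < 529 = 23² → obtuse
(223,286,275): 223²+275² = 125354 > 81796 = 286² → acute
(211,186,87): 87²+186² = 42165 < 44521 = 211² → obtuse
(205,45,200): 45²+200² = 42025 = 205² → right
2 of the 5 are obtuse.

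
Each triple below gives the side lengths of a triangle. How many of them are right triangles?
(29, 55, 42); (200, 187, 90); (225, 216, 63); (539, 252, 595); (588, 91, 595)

(29,55,42): 29²+42² = 2605 < 3025 = 55² → obtuse
(200,187,90): 90²+187² = 43069 > 40000 = 200² → acute
(225,216,63): 63²+216² = 50625 = 225² → right
(539,252,595): 252²+539² = 354025 = 595² → right
(588,91,595): 91²+588² = 354025 = 595² → right
3 of the 5 are right.

3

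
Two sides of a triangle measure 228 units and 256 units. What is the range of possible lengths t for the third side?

By the triangle inequality, t must be less than 228 + 256 = 484 and greater than |228 − 256| = 28.

28 < t < 484 (units)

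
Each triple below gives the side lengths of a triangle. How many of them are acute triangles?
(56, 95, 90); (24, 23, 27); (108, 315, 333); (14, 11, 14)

3

(56,95,90): 56²+90² = 11236 > 9025 = 95² → acute
(24,23,27): 23²+24² = 1105 > 729 = 27² → acute
(108,315,333): 108²+315² = 110889 = 333² → right
(14,11,14): 11²+14² = 317 > 196 = 14² → acute
3 of the 4 are acute.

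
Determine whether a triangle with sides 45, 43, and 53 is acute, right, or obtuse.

Compare the square of the longest side to the sum of squares of the other two: 43² + 45² = 3874 > 2809 = 53².

acute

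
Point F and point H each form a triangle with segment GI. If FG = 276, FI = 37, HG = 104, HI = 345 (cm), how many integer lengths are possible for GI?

From triangle FGI: 239 < GI < 313.
From triangle HGI: 241 < GI < 449.
Intersection: 241 < GI < 313, so integers 242 through 312: 71 values.

71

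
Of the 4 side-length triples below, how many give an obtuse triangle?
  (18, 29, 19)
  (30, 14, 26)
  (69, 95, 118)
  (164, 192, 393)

(18,29,19): 18²+19² = 685 < 841 = 29² → obtuse
(30,14,26): 14²+26² = 872 < 900 = 30² → obtuse
(69,95,118): 69²+95² = 13786 < 13924 = 118² → obtuse
(164,192,393): 164+192 ≤ 393, not a triangle
3 of the 4 are obtuse.

3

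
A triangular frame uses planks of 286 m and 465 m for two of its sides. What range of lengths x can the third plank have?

179 < x < 751 (m)

By the triangle inequality, x must be less than 286 + 465 = 751 and greater than |286 − 465| = 179.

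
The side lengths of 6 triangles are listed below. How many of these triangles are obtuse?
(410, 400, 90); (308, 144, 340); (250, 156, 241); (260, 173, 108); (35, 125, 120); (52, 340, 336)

1

(410,400,90): 90²+400² = 168100 = 410² → right
(308,144,340): 144²+308² = 115600 = 340² → right
(250,156,241): 156²+241² = 82417 > 62500 = 250² → acute
(260,173,108): 108²+173² = 41593 < 67600 = 260² → obtuse
(35,125,120): 35²+120² = 15625 = 125² → right
(52,340,336): 52²+336² = 115600 = 340² → right
1 of the 6 is obtuse.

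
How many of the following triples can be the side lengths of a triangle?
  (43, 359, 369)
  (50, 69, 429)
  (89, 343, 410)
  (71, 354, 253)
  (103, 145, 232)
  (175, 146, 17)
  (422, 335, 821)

(43,359,369): 43+359 > 369 → valid
(50,69,429): 50+69 ≤ 429 → not valid
(89,343,410): 89+343 > 410 → valid
(71,253,354): 71+253 ≤ 354 → not valid
(103,145,232): 103+145 > 232 → valid
(17,146,175): 17+146 ≤ 175 → not valid
(335,422,821): 335+422 ≤ 821 → not valid
3 of the 7 triples form a triangle.

3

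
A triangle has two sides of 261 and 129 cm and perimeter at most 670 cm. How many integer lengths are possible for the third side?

148

Triangle inequality: 132 < x < 390. Perimeter ≤ 670 gives x ≤ 670 − 261 − 129 = 280.
So 132 < x ≤ 280; integers 133 through 280: 148 values.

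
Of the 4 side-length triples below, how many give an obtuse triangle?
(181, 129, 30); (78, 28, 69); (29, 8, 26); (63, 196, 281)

(181,129,30): 30+129 ≤ 181, not a triangle
(78,28,69): 28²+69² = 5545 < 6084 = 78² → obtuse
(29,8,26): 8²+26² = 740 < 841 = 29² → obtuse
(63,196,281): 63+196 ≤ 281, not a triangle
2 of the 4 are obtuse.

2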